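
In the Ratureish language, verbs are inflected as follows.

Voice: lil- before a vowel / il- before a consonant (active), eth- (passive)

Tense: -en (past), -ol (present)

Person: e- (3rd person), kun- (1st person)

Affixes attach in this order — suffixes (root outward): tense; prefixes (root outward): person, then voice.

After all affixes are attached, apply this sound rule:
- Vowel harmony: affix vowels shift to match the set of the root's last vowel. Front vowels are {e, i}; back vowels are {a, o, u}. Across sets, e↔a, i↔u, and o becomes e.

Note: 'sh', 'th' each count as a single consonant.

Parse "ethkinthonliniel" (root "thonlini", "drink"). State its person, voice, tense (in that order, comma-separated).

Segment: eth-kun-thonlini-ol.
person: kun- → 1st person.
voice: eth- → passive.
tense: -ol → present.

1st person, passive, present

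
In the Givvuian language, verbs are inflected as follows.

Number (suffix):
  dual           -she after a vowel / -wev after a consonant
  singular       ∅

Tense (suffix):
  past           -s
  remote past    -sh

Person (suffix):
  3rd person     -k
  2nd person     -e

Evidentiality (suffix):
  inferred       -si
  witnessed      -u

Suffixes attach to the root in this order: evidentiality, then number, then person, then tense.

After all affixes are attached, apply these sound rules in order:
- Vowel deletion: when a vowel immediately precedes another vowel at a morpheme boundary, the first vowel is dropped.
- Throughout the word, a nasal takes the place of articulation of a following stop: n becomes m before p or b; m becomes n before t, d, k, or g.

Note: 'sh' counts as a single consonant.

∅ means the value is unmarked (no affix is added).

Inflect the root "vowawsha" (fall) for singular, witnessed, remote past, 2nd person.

vowawshesh

Attach evidentiality witnessed -u → vowawshau.
number = singular: zero marking, form stays vowawshau.
Attach person 2nd person -e → vowawshaue.
Attach tense remote past -sh → vowawshauesh.
Apply vowel deletion: vowawshauesh → vowawshesh.
Nasal assimilation: no change.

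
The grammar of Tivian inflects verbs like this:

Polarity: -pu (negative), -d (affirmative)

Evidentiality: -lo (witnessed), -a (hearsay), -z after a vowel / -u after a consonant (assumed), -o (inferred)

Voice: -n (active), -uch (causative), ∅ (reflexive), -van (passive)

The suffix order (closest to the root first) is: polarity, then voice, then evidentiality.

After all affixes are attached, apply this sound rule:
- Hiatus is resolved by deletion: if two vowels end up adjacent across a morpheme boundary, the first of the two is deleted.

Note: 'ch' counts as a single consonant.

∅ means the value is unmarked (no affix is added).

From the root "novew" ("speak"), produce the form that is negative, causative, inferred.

Attach polarity negative -pu → novewpu.
Attach voice causative -uch → novewpuuch.
Attach evidentiality inferred -o → novewpuucho.
Apply vowel deletion: novewpuucho → novewpucho.

novewpucho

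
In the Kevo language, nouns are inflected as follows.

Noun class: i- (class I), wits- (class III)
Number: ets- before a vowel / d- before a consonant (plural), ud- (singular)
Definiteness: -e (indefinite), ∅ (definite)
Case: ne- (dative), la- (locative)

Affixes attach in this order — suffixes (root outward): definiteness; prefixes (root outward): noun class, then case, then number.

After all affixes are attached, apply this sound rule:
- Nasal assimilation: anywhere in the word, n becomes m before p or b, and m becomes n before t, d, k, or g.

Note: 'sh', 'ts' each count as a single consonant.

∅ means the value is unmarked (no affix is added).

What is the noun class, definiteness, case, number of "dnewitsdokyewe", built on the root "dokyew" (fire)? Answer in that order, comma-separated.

Segment: d-ne-wits-dokyew-e.
noun class: wits- → class III.
definiteness: -e → indefinite.
case: ne- → dative.
number: ets/d- → plural.

class III, indefinite, dative, plural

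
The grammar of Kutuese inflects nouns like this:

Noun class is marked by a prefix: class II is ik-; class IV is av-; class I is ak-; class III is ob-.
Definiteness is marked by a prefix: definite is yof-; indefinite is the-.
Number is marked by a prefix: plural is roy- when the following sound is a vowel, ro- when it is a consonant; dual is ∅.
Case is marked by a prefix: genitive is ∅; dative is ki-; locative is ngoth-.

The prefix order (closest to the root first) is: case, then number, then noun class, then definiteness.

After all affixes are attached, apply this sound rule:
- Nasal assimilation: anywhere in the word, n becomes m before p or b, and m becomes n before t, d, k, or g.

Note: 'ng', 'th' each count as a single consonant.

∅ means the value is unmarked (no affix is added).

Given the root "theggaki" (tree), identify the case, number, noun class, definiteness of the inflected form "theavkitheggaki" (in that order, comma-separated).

Segment: the-av-ki-theggaki.
case: ki- → dative.
number: ∅ → dual.
noun class: av- → class IV.
definiteness: the- → indefinite.

dative, dual, class IV, indefinite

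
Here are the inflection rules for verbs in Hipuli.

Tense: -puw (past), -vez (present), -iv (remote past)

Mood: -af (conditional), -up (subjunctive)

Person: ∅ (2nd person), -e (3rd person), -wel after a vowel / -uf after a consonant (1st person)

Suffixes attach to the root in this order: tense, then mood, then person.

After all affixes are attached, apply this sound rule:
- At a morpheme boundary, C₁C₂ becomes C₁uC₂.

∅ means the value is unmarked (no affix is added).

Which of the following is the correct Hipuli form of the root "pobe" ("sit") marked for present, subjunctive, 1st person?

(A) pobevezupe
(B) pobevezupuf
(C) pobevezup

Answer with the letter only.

Attach tense present -vez → pobevez.
Attach mood subjunctive -up → pobevezup.
Attach person 1st person -uf (after consonant 'p') → pobevezupuf.
Epenthesis: no change.
So the correct form is pobevezupuf, option (B).
(C) pobevezup is wrong: it uses 2nd person instead of 1st person for person.
(A) pobevezupe is wrong: it uses 3rd person instead of 1st person for person.

B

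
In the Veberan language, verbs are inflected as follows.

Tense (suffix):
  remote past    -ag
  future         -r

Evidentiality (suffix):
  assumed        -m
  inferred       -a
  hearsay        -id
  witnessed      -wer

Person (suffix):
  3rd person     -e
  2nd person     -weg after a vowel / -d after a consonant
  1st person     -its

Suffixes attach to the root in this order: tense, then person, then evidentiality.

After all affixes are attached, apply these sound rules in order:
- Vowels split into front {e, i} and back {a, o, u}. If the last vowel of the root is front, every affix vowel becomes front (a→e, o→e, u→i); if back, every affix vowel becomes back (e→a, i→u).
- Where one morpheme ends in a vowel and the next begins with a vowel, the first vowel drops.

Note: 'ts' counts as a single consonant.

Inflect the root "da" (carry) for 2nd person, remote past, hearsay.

dagdud

Attach tense remote past -ag → daag.
Attach person 2nd person -d (after consonant 'g') → daagd.
Attach evidentiality hearsay -id → daagdid.
Apply vowel harmony: daagdid → daagdud.
Apply vowel deletion: daagdud → dagdud.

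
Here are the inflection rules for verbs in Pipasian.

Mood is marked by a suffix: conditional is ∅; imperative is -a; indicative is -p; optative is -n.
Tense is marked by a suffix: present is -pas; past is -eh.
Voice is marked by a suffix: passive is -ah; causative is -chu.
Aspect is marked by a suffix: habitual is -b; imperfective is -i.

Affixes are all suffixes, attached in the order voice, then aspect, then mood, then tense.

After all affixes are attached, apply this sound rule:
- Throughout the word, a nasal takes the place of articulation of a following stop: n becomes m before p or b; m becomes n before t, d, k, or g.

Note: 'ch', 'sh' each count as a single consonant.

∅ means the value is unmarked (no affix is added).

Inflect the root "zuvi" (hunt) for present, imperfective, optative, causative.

zuvichuimpas

Attach voice causative -chu → zuvichu.
Attach aspect imperfective -i → zuvichui.
Attach mood optative -n → zuvichuin.
Attach tense present -pas → zuvichuinpas.
Apply nasal assimilation: zuvichuinpas → zuvichuimpas.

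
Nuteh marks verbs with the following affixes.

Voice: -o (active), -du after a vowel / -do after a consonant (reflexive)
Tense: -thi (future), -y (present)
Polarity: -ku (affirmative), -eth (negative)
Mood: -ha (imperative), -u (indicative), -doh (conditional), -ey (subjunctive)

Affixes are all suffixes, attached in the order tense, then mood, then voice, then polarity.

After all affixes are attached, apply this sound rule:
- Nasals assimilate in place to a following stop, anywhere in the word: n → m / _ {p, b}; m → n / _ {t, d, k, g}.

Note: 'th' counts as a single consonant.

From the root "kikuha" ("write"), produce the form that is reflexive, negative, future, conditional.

Attach tense future -thi → kikuhathi.
Attach mood conditional -doh → kikuhathidoh.
Attach voice reflexive -do (after consonant 'h') → kikuhathidohdo.
Attach polarity negative -eth → kikuhathidohdoeth.
Nasal assimilation: no change.

kikuhathidohdoeth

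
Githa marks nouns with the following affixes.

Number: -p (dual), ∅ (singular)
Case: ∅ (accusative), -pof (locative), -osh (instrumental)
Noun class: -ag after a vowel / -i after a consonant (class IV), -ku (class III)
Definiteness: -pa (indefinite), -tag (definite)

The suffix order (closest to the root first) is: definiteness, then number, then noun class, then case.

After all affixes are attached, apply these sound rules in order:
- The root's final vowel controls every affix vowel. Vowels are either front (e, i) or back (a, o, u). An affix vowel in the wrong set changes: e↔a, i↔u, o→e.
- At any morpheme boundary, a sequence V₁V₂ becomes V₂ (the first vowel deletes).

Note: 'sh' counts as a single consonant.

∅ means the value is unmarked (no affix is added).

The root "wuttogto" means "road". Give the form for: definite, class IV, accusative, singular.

wuttogtotagu

Attach definiteness definite -tag → wuttogtotag.
number = singular: zero marking, form stays wuttogtotag.
Attach noun class class IV -i (after consonant 'g') → wuttogtotagi.
case = accusative: zero marking, form stays wuttogtotagi.
Apply vowel harmony: wuttogtotagi → wuttogtotagu.
Vowel deletion: no change.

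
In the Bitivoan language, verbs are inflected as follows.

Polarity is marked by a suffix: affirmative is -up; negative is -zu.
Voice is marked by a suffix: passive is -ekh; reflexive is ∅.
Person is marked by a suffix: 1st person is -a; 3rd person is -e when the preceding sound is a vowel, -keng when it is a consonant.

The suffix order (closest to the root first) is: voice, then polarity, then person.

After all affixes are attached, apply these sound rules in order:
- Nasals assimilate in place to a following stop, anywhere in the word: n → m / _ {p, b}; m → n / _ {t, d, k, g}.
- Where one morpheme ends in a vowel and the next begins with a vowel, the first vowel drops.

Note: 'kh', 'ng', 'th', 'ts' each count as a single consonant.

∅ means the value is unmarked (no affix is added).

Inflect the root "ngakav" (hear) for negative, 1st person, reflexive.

ngakavza

voice = reflexive: zero marking, form stays ngakav.
Attach polarity negative -zu → ngakavzu.
Attach person 1st person -a → ngakavzua.
Nasal assimilation: no change.
Apply vowel deletion: ngakavzua → ngakavza.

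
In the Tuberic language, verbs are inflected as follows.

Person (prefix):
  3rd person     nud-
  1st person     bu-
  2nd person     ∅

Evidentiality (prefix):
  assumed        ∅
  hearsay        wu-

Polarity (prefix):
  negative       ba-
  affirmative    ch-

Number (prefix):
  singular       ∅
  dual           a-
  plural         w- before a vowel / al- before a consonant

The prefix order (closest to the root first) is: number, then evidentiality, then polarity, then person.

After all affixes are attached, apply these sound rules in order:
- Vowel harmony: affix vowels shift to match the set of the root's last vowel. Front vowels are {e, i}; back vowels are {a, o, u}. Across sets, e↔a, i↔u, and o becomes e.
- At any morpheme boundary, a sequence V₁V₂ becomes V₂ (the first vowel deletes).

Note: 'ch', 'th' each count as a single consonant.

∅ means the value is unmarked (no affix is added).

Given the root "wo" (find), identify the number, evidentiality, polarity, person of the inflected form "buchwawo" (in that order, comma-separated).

Segment: bu-ch-wu-a-wo.
number: a- → dual.
evidentiality: wu- → hearsay.
polarity: ch- → affirmative.
person: bu- → 1st person.

dual, hearsay, affirmative, 1st person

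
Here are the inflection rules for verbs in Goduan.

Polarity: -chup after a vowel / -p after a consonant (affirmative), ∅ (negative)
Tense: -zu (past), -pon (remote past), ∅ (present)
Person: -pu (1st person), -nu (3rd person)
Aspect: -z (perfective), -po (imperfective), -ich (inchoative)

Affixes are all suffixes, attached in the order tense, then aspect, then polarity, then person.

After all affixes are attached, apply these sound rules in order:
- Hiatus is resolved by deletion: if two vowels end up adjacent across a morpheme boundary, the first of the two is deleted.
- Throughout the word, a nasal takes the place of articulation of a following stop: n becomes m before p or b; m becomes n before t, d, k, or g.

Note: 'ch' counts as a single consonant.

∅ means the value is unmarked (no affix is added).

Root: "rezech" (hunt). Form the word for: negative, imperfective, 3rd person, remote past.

rezechpomponu

Attach tense remote past -pon → rezechpon.
Attach aspect imperfective -po → rezechponpo.
polarity = negative: zero marking, form stays rezechponpo.
Attach person 3rd person -nu → rezechponponu.
Vowel deletion: no change.
Apply nasal assimilation: rezechponponu → rezechpomponu.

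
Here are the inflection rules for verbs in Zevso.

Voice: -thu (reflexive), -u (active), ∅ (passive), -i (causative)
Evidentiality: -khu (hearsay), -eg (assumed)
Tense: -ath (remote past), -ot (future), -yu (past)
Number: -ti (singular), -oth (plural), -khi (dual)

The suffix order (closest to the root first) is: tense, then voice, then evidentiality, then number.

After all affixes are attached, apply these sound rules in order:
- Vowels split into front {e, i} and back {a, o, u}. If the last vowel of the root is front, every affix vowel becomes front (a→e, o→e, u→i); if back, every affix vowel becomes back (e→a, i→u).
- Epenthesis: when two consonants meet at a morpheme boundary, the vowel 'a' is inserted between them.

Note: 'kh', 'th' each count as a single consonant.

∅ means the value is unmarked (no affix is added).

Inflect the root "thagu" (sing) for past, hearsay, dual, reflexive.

thaguyuthukhukhu

Attach tense past -yu → thaguyu.
Attach voice reflexive -thu → thaguyuthu.
Attach evidentiality hearsay -khu → thaguyuthukhu.
Attach number dual -khi → thaguyuthukhukhi.
Apply vowel harmony: thaguyuthukhukhi → thaguyuthukhukhu.
Epenthesis: no change.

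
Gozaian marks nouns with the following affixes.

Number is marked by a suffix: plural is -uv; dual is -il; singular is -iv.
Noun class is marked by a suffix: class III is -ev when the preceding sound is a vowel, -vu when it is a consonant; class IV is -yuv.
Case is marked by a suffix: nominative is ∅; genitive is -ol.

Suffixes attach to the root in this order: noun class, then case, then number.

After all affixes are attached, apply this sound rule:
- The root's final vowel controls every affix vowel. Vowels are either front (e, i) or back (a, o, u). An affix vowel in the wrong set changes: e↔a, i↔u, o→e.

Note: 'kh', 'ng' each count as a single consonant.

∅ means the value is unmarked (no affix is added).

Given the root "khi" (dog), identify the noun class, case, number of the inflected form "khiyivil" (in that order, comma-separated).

class IV, nominative, dual

Segment: khi-yuv-il.
noun class: -yuv → class IV.
case: ∅ → nominative.
number: -il → dual.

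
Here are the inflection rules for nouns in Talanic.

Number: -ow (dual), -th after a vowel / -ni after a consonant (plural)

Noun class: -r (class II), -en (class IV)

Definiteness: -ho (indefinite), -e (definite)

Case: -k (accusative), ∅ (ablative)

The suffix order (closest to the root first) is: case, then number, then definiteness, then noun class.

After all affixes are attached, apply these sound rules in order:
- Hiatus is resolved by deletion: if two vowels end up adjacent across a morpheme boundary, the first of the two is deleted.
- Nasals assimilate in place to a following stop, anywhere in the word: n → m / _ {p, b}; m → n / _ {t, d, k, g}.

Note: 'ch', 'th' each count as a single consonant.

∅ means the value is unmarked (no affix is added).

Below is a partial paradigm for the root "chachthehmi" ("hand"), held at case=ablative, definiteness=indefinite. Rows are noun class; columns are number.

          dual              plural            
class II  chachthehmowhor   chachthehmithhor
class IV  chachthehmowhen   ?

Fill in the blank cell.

chachthehmithhen

case = ablative: zero marking, form stays chachthehmi.
Attach number plural -th (after vowel 'i') → chachthehmith.
Attach definiteness indefinite -ho → chachthehmithho.
Attach noun class class IV -en → chachthehmithhoen.
Apply vowel deletion: chachthehmithhoen → chachthehmithhen.
Nasal assimilation: no change.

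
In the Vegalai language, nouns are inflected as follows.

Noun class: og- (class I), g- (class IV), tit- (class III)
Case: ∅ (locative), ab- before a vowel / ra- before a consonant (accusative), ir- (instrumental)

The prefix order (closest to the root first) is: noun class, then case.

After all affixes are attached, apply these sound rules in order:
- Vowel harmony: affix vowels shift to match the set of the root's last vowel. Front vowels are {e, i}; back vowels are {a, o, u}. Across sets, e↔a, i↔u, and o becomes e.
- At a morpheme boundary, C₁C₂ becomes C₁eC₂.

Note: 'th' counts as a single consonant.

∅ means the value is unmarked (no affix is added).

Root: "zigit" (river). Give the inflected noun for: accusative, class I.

ebegezigit

Attach noun class class I og- → ogzigit.
Attach case accusative ab- (before vowel 'o') → abogzigit.
Apply vowel harmony: abogzigit → ebegzigit.
Apply epenthesis: ebegzigit → ebegezigit.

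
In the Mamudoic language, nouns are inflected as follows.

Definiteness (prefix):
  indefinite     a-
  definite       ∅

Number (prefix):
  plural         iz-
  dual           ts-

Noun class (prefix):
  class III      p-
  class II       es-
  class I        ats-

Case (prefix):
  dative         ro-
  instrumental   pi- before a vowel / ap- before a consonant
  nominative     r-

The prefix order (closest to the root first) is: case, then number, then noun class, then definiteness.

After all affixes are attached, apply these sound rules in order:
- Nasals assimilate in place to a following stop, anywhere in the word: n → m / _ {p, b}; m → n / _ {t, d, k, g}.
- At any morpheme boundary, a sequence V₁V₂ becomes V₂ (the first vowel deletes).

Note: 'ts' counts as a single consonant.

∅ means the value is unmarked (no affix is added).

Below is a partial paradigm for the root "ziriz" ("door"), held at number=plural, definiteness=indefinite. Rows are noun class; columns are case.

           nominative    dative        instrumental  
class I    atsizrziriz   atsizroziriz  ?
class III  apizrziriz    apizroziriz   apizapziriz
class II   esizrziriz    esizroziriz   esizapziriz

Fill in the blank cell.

Attach case instrumental ap- (before consonant 'z') → apziriz.
Attach number plural iz- → izapziriz.
Attach noun class class I ats- → atsizapziriz.
Attach definiteness indefinite a- → aatsizapziriz.
Nasal assimilation: no change.
Apply vowel deletion: aatsizapziriz → atsizapziriz.

atsizapziriz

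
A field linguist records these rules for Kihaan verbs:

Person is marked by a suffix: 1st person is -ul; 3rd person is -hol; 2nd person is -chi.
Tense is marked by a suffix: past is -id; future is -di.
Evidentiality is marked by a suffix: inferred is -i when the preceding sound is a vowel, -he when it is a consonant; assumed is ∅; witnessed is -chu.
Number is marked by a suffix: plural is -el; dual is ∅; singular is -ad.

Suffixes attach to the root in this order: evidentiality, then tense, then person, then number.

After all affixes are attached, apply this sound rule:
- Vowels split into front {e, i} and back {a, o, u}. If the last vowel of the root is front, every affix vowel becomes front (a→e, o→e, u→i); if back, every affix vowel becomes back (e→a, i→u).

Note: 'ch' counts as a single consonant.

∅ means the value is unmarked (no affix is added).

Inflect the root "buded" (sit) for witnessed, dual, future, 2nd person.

Attach evidentiality witnessed -chu → budedchu.
Attach tense future -di → budedchudi.
Attach person 2nd person -chi → budedchudichi.
number = dual: zero marking, form stays budedchudichi.
Apply vowel harmony: budedchudichi → budedchidichi.

budedchidichi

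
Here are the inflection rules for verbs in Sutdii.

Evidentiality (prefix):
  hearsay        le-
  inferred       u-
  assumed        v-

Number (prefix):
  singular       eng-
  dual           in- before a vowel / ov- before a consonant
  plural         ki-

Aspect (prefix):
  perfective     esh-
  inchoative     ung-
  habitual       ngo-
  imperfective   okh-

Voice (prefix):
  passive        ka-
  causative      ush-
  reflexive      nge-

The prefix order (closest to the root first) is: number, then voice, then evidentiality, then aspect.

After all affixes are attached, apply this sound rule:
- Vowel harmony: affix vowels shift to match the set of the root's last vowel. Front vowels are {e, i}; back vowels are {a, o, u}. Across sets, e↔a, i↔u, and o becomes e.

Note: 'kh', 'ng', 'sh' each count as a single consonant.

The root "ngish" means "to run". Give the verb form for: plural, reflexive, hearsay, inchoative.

inglengekingish

Attach number plural ki- → kingish.
Attach voice reflexive nge- → ngekingish.
Attach evidentiality hearsay le- → lengekingish.
Attach aspect inchoative ung- → unglengekingish.
Apply vowel harmony: unglengekingish → inglengekingish.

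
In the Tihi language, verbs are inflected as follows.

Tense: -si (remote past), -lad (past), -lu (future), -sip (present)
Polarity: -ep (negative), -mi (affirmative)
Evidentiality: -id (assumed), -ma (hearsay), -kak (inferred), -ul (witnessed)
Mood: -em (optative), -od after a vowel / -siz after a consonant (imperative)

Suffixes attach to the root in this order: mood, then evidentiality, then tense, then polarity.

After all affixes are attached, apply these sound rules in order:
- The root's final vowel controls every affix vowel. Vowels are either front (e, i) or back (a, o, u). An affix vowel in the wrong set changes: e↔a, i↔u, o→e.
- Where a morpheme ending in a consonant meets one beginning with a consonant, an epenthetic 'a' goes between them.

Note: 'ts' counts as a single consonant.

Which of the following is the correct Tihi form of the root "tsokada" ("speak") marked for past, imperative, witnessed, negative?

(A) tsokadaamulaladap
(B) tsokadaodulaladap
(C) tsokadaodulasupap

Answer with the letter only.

B

Attach mood imperative -od (after vowel 'a') → tsokadaod.
Attach evidentiality witnessed -ul → tsokadaodul.
Attach tense past -lad → tsokadaodullad.
Attach polarity negative -ep → tsokadaodulladep.
Apply vowel harmony: tsokadaodulladep → tsokadaodulladap.
Apply epenthesis: tsokadaodulladap → tsokadaodulaladap.
So the correct form is tsokadaodulaladap, option (B).
(C) tsokadaodulasupap is wrong: it uses present instead of past for tense.
(A) tsokadaamulaladap is wrong: it uses optative instead of imperative for mood.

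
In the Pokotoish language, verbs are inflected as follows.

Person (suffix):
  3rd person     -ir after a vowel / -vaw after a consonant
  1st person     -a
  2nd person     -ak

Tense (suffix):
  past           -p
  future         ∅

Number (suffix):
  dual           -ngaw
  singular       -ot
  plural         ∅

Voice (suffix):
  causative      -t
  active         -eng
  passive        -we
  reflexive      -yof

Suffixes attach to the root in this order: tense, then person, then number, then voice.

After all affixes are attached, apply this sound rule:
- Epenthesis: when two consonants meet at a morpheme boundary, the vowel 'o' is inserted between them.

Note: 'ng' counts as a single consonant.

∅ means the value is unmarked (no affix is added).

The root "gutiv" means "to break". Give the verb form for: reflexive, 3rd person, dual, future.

tense = future: zero marking, form stays gutiv.
Attach person 3rd person -vaw (after consonant 'v') → gutivvaw.
Attach number dual -ngaw → gutivvawngaw.
Attach voice reflexive -yof → gutivvawngawyof.
Apply epenthesis: gutivvawngawyof → gutivovawongawoyof.

gutivovawongawoyof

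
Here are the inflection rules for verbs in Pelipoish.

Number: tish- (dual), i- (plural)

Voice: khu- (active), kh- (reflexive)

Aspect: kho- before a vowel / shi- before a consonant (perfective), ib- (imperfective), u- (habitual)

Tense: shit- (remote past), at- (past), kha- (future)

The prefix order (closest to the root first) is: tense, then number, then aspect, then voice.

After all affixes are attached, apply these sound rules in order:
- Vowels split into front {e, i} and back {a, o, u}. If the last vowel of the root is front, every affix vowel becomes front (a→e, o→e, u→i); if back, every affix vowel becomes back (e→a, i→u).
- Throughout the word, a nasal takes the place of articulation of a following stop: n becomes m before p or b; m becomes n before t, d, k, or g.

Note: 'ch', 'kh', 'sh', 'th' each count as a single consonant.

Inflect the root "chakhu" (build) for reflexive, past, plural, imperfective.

Attach tense past at- → atchakhu.
Attach number plural i- → iatchakhu.
Attach aspect imperfective ib- → ibiatchakhu.
Attach voice reflexive kh- → khibiatchakhu.
Apply vowel harmony: khibiatchakhu → khubuatchakhu.
Nasal assimilation: no change.

khubuatchakhu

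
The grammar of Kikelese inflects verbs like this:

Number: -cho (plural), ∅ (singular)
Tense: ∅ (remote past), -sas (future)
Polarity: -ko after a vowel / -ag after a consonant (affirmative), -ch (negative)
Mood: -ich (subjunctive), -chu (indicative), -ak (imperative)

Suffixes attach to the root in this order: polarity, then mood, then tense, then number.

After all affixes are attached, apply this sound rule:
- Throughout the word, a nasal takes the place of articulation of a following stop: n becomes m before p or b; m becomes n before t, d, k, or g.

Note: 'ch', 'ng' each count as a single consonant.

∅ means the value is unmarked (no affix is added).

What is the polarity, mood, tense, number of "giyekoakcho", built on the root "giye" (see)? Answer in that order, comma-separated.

affirmative, imperative, remote past, plural

Segment: giye-ko-ak-cho.
polarity: -ko/ag → affirmative.
mood: -ak → imperative.
tense: ∅ → remote past.
number: -cho → plural.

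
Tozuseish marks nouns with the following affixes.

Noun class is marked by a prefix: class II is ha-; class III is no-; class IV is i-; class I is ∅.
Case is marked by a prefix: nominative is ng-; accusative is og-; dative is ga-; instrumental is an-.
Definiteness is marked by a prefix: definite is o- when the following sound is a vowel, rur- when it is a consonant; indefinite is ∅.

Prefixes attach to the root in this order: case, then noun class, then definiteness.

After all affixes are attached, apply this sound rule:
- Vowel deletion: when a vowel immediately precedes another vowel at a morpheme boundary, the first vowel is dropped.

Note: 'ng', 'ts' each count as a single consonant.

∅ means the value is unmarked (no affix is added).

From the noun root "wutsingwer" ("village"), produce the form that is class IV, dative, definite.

Attach case dative ga- → gawutsingwer.
Attach noun class class IV i- → igawutsingwer.
Attach definiteness definite o- (before vowel 'i') → oigawutsingwer.
Apply vowel deletion: oigawutsingwer → igawutsingwer.

igawutsingwer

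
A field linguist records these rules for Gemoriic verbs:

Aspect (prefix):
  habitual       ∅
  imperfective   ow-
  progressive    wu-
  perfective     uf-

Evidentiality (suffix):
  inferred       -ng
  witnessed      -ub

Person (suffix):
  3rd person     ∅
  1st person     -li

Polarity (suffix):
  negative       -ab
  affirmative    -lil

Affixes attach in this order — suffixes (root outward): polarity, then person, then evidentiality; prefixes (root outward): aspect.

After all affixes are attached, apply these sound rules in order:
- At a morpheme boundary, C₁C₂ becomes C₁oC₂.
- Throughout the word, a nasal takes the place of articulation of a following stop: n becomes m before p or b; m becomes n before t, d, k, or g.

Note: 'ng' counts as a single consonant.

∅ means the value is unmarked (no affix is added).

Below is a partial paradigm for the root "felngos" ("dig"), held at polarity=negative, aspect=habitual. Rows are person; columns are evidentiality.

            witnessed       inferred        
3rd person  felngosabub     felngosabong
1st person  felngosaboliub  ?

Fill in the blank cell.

Attach polarity negative -ab → felngosab.
Attach person 1st person -li → felngosabli.
Attach evidentiality inferred -ng → felngosabling.
aspect = habitual: zero marking, form stays felngosabling.
Apply epenthesis: felngosabling → felngosaboling.
Nasal assimilation: no change.

felngosaboling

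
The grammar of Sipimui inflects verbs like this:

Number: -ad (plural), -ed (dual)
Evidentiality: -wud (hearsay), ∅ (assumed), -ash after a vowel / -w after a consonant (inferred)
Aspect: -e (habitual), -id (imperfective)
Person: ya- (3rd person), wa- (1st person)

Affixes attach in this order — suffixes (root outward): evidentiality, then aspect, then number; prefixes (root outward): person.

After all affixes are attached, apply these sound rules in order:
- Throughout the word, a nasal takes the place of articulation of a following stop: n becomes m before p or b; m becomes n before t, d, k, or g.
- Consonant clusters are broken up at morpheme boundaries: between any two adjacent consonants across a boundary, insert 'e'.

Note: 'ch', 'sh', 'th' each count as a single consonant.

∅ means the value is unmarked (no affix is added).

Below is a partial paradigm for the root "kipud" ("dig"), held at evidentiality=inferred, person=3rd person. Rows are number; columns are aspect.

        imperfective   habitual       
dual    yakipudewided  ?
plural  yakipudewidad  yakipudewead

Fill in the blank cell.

Attach evidentiality inferred -w (after consonant 'd') → kipudw.
Attach aspect habitual -e → kipudwe.
Attach number dual -ed → kipudweed.
Attach person 3rd person ya- → yakipudweed.
Nasal assimilation: no change.
Apply epenthesis: yakipudweed → yakipudeweed.

yakipudeweed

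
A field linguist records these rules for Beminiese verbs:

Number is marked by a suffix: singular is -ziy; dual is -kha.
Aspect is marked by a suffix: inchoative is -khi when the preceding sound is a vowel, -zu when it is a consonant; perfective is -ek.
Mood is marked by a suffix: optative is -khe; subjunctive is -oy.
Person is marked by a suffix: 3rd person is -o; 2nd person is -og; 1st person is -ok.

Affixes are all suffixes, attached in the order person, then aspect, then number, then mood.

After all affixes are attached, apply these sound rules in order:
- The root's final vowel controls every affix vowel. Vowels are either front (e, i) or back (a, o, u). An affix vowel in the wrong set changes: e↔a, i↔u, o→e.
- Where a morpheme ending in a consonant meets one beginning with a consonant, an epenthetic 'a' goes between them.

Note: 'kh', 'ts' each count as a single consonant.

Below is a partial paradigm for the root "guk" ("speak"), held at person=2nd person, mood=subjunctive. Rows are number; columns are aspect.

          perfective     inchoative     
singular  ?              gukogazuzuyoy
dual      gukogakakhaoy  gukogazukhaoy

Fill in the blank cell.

gukogakazuyoy

Attach person 2nd person -og → gukog.
Attach aspect perfective -ek → gukogek.
Attach number singular -ziy → gukogekziy.
Attach mood subjunctive -oy → gukogekziyoy.
Apply vowel harmony: gukogekziyoy → gukogakzuyoy.
Apply epenthesis: gukogakzuyoy → gukogakazuyoy.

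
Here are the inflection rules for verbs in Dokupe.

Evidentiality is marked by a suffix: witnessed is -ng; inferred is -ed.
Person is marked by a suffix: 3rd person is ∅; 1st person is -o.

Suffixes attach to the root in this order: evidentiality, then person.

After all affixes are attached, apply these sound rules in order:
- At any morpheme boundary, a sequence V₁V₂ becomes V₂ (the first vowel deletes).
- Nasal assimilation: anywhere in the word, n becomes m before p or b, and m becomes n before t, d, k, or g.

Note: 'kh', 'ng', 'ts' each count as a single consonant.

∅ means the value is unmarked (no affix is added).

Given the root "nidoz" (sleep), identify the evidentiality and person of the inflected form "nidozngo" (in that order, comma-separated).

witnessed, 1st person

Segment: nidoz-ng-o.
evidentiality: -ng → witnessed.
person: -o → 1st person.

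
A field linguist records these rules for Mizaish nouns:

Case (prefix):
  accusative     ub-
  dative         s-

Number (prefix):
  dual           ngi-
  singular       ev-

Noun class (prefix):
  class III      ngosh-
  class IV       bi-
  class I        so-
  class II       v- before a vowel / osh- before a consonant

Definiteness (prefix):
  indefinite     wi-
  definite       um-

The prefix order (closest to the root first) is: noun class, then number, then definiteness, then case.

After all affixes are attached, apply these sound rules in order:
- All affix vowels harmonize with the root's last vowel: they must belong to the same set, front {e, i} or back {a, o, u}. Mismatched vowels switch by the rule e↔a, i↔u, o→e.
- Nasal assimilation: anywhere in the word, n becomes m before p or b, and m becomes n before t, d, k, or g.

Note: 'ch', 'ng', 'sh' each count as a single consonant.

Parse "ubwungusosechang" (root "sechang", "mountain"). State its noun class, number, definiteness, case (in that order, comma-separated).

Segment: ub-wi-ngi-so-sechang.
noun class: so- → class I.
number: ngi- → dual.
definiteness: wi- → indefinite.
case: ub- → accusative.

class I, dual, indefinite, accusative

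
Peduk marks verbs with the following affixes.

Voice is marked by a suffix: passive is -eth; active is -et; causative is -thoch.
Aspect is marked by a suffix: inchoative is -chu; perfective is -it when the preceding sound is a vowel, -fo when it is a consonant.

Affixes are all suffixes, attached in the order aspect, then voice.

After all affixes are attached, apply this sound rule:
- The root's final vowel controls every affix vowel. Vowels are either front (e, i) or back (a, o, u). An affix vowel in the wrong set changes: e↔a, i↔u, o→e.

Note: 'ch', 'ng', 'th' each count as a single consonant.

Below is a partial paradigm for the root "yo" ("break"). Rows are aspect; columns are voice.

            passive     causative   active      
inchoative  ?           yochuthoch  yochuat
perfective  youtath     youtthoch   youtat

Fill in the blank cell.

Attach aspect inchoative -chu → yochu.
Attach voice passive -eth → yochueth.
Apply vowel harmony: yochueth → yochuath.

yochuath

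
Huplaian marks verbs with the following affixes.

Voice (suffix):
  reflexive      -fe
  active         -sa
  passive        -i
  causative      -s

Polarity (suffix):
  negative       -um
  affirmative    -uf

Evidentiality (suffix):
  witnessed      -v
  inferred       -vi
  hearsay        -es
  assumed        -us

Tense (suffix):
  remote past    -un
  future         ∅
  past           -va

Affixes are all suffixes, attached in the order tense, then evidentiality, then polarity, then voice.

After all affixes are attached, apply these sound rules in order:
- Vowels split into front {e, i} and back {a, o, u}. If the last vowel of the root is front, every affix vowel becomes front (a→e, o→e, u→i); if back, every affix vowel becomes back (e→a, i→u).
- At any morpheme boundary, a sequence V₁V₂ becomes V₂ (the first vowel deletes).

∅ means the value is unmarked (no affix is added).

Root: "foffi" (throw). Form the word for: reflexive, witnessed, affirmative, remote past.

foffinviffe

Attach tense remote past -un → foffiun.
Attach evidentiality witnessed -v → foffiunv.
Attach polarity affirmative -uf → foffiunvuf.
Attach voice reflexive -fe → foffiunvuffe.
Apply vowel harmony: foffiunvuffe → foffiinviffe.
Apply vowel deletion: foffiinviffe → foffinviffe.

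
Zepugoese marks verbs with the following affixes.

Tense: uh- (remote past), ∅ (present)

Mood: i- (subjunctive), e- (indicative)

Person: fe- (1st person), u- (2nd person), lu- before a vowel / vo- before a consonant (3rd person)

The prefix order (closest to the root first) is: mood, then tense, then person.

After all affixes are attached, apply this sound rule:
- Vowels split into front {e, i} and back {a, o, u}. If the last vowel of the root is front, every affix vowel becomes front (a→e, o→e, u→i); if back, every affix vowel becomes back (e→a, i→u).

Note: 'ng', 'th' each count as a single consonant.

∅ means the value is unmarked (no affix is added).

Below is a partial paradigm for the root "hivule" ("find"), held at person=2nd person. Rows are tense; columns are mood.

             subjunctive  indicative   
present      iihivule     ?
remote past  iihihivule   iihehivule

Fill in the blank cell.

Attach mood indicative e- → ehivule.
tense = present: zero marking, form stays ehivule.
Attach person 2nd person u- → uehivule.
Apply vowel harmony: uehivule → iehivule.

iehivule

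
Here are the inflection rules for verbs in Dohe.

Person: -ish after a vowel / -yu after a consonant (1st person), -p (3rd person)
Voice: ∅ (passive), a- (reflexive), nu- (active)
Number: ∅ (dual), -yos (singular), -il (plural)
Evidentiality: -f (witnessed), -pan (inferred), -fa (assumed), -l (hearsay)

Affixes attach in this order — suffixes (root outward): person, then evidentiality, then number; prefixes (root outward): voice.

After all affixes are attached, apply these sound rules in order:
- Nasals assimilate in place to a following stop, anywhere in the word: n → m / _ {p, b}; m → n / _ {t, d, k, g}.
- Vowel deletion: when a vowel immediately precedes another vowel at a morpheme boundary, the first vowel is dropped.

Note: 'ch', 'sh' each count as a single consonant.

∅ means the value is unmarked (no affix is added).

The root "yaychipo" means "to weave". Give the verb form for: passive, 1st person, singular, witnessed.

Attach person 1st person -ish (after vowel 'o') → yaychipoish.
Attach evidentiality witnessed -f → yaychipoishf.
voice = passive: zero marking, form stays yaychipoishf.
Attach number singular -yos → yaychipoishfyos.
Nasal assimilation: no change.
Apply vowel deletion: yaychipoishfyos → yaychipishfyos.

yaychipishfyos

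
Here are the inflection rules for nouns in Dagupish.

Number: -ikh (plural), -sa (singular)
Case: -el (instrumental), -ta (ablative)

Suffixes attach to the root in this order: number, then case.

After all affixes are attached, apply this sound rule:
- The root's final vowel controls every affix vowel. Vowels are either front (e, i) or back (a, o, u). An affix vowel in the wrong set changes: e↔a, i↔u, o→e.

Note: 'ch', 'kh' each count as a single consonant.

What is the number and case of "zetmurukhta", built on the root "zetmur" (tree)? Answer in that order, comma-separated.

Segment: zetmur-ikh-ta.
number: -ikh → plural.
case: -ta → ablative.

plural, ablative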